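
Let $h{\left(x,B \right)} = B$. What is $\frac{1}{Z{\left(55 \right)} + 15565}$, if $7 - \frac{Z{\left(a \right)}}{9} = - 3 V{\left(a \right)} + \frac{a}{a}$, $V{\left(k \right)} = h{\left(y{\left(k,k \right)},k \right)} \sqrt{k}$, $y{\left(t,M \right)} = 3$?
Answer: $\frac{15619}{122665786} - \frac{1485 \sqrt{55}}{122665786} \approx 3.7549 \cdot 10^{-5}$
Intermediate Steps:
$V{\left(k \right)} = k^{\frac{3}{2}}$ ($V{\left(k \right)} = k \sqrt{k} = k^{\frac{3}{2}}$)
$Z{\left(a \right)} = 54 + 27 a^{\frac{3}{2}}$ ($Z{\left(a \right)} = 63 - 9 \left(- 3 a^{\frac{3}{2}} + \frac{a}{a}\right) = 63 - 9 \left(- 3 a^{\frac{3}{2}} + 1\right) = 63 - 9 \left(1 - 3 a^{\frac{3}{2}}\right) = 63 + \left(-9 + 27 a^{\frac{3}{2}}\right) = 54 + 27 a^{\frac{3}{2}}$)
$\frac{1}{Z{\left(55 \right)} + 15565} = \frac{1}{\left(54 + 27 \cdot 55^{\frac{3}{2}}\right) + 15565} = \frac{1}{\left(54 + 27 \cdot 55 \sqrt{55}\right) + 15565} = \frac{1}{\left(54 + 1485 \sqrt{55}\right) + 15565} = \frac{1}{15619 + 1485 \sqrt{55}}$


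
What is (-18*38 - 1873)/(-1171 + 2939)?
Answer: -2557/1768 ≈ -1.4463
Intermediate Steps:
(-18*38 - 1873)/(-1171 + 2939) = (-684 - 1873)/1768 = -2557*1/1768 = -2557/1768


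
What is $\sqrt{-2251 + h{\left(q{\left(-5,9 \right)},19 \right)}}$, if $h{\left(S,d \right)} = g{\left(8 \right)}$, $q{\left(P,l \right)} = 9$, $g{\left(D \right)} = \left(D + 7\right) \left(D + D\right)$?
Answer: $i \sqrt{2011} \approx 44.844 i$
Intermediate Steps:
$g{\left(D \right)} = 2 D \left(7 + D\right)$ ($g{\left(D \right)} = \left(7 + D\right) 2 D = 2 D \left(7 + D\right)$)
$h{\left(S,d \right)} = 240$ ($h{\left(S,d \right)} = 2 \cdot 8 \left(7 + 8\right) = 2 \cdot 8 \cdot 15 = 240$)
$\sqrt{-2251 + h{\left(q{\left(-5,9 \right)},19 \right)}} = \sqrt{-2251 + 240} = \sqrt{-2011} = i \sqrt{2011}$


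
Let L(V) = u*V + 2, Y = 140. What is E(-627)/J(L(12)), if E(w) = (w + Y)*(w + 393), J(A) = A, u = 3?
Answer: 56979/19 ≈ 2998.9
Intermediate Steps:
L(V) = 2 + 3*V (L(V) = 3*V + 2 = 2 + 3*V)
E(w) = (140 + w)*(393 + w) (E(w) = (w + 140)*(w + 393) = (140 + w)*(393 + w))
E(-627)/J(L(12)) = (55020 + (-627)**2 + 533*(-627))/(2 + 3*12) = (55020 + 393129 - 334191)/(2 + 36) = 113958/38 = 113958*(1/38) = 56979/19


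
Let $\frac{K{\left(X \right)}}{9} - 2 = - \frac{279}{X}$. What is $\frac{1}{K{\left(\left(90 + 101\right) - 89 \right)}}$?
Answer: $- \frac{34}{225} \approx -0.15111$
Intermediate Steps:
$K{\left(X \right)} = 18 - \frac{2511}{X}$ ($K{\left(X \right)} = 18 + 9 \left(- \frac{279}{X}\right) = 18 - \frac{2511}{X}$)
$\frac{1}{K{\left(\left(90 + 101\right) - 89 \right)}} = \frac{1}{18 - \frac{2511}{\left(90 + 101\right) - 89}} = \frac{1}{18 - \frac{2511}{191 - 89}} = \frac{1}{18 - \frac{2511}{102}} = \frac{1}{18 - \frac{837}{34}} = \frac{1}{- \frac{225}{34}} = - \frac{34}{225}$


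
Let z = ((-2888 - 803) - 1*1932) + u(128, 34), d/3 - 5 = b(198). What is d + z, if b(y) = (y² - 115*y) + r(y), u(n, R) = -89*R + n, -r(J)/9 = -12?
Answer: 41120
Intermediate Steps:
r(J) = 108 (r(J) = -9*(-12) = 108)
u(n, R) = n - 89*R
b(y) = 108 + y² - 115*y (b(y) = (y² - 115*y) + 108 = 108 + y² - 115*y)
d = 49641 (d = 15 + 3*(108 + 198² - 115*198) = 15 + 3*(108 + 39204 - 22770) = 15 + 3*16542 = 15 + 49626 = 49641)
z = -8521 (z = ((-2888 - 803) - 1*1932) + (128 - 89*34) = (-3691 - 1932) + (128 - 3026) = -5623 - 2898 = -8521)
d + z = 49641 - 8521 = 41120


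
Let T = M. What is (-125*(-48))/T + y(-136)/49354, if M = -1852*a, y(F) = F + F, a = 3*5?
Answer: -2530668/11425451 ≈ -0.22149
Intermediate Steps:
a = 15
y(F) = 2*F
M = -27780 (M = -1852*15 = -27780)
T = -27780
(-125*(-48))/T + y(-136)/49354 = -125*(-48)/(-27780) + (2*(-136))/49354 = 6000*(-1/27780) - 272*1/49354 = -100/463 - 136/24677 = -2530668/11425451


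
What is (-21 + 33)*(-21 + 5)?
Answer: -192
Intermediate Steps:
(-21 + 33)*(-21 + 5) = 12*(-16) = -192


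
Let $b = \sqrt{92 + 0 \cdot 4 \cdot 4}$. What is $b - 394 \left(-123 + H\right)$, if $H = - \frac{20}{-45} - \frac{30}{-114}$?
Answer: $\frac{8239328}{171} + 2 \sqrt{23} \approx 48193.0$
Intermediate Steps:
$H = \frac{121}{171}$ ($H = \left(-20\right) \left(- \frac{1}{45}\right) - - \frac{5}{19} = \frac{4}{9} + \frac{5}{19} = \frac{121}{171} \approx 0.7076$)
$b = 2 \sqrt{23}$ ($b = \sqrt{92 + 0 \cdot 4} = \sqrt{92 + 0} = \sqrt{92} = 2 \sqrt{23} \approx 9.5917$)
$b - 394 \left(-123 + H\right) = 2 \sqrt{23} - 394 \left(-123 + \frac{121}{171}\right) = 2 \sqrt{23} - - \frac{8239328}{171} = 2 \sqrt{23} + \frac{8239328}{171} = \frac{8239328}{171} + 2 \sqrt{23}$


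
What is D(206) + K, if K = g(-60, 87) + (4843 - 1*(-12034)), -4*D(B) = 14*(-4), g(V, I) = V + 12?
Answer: 16843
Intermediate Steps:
g(V, I) = 12 + V
D(B) = 14 (D(B) = -7*(-4)/2 = -¼*(-56) = 14)
K = 16829 (K = (12 - 60) + (4843 - 1*(-12034)) = -48 + (4843 + 12034) = -48 + 16877 = 16829)
D(206) + K = 14 + 16829 = 16843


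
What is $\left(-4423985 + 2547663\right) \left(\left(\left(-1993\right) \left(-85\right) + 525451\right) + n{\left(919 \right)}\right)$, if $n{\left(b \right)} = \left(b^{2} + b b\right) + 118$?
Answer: $-4473331774912$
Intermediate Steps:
$n{\left(b \right)} = 118 + 2 b^{2}$ ($n{\left(b \right)} = \left(b^{2} + b^{2}\right) + 118 = 2 b^{2} + 118 = 118 + 2 b^{2}$)
$\left(-4423985 + 2547663\right) \left(\left(\left(-1993\right) \left(-85\right) + 525451\right) + n{\left(919 \right)}\right) = \left(-4423985 + 2547663\right) \left(\left(\left(-1993\right) \left(-85\right) + 525451\right) + \left(118 + 2 \cdot 919^{2}\right)\right) = - 1876322 \left(\left(169405 + 525451\right) + \left(118 + 2 \cdot 844561\right)\right) = - 1876322 \left(694856 + \left(118 + 1689122\right)\right) = - 1876322 \left(694856 + 1689240\right) = \left(-1876322\right) 2384096 = -4473331774912$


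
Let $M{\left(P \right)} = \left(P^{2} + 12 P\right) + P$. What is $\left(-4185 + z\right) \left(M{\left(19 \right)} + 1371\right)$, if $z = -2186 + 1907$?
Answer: $-8834256$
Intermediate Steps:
$z = -279$
$M{\left(P \right)} = P^{2} + 13 P$
$\left(-4185 + z\right) \left(M{\left(19 \right)} + 1371\right) = \left(-4185 - 279\right) \left(19 \left(13 + 19\right) + 1371\right) = - 4464 \left(19 \cdot 32 + 1371\right) = - 4464 \left(608 + 1371\right) = \left(-4464\right) 1979 = -8834256$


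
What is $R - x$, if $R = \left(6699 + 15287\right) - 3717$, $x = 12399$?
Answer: $5870$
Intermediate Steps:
$R = 18269$ ($R = 21986 - 3717 = 18269$)
$R - x = 18269 - 12399 = 5870$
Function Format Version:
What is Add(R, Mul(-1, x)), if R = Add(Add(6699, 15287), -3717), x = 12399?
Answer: 5870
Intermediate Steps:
R = 18269 (R = Add(21986, -3717) = 18269)
Add(R, Mul(-1, x)) = Add(18269, Mul(-1, 12399)) = Add(18269, -12399) = 5870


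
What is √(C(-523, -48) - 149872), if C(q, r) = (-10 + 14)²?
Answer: 4*I*√9366 ≈ 387.11*I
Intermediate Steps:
C(q, r) = 16 (C(q, r) = 4² = 16)
√(C(-523, -48) - 149872) = √(16 - 149872) = √(-149856) = 4*I*√9366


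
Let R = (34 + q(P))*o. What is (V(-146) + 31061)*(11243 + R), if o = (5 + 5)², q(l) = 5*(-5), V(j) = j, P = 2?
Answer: 375400845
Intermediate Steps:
q(l) = -25
o = 100 (o = 10² = 100)
R = 900 (R = (34 - 25)*100 = 9*100 = 900)
(V(-146) + 31061)*(11243 + R) = (-146 + 31061)*(11243 + 900) = 30915*12143 = 375400845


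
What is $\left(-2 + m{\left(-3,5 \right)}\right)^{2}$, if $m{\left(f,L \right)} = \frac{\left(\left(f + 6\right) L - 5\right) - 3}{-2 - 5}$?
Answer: $9$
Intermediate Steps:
$m{\left(f,L \right)} = \frac{8}{7} - \frac{L \left(6 + f\right)}{7}$ ($m{\left(f,L \right)} = \frac{\left(\left(6 + f\right) L - 5\right) - 3}{-7} = \left(\left(L \left(6 + f\right) - 5\right) - 3\right) \left(- \frac{1}{7}\right) = \left(\left(-5 + L \left(6 + f\right)\right) - 3\right) \left(- \frac{1}{7}\right) = \left(-8 + L \left(6 + f\right)\right) \left(- \frac{1}{7}\right) = \frac{8}{7} - \frac{L \left(6 + f\right)}{7}$)
$\left(-2 + m{\left(-3,5 \right)}\right)^{2} = \left(-2 - \left(\frac{22}{7} - \frac{15}{7}\right)\right)^{2} = \left(-2 + \left(\frac{8}{7} - \frac{30}{7} + \frac{15}{7}\right)\right)^{2} = \left(-2 - 1\right)^{2} = \left(-3\right)^{2} = 9$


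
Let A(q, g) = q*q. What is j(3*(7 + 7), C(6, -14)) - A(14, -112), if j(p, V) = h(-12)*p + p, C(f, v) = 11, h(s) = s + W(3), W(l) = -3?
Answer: -784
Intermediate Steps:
A(q, g) = q²
h(s) = -3 + s (h(s) = s - 3 = -3 + s)
j(p, V) = -14*p (j(p, V) = (-3 - 12)*p + p = -15*p + p = -14*p)
j(3*(7 + 7), C(6, -14)) - A(14, -112) = -42*(7 + 7) - 1*14² = -42*14 - 1*196 = -14*42 - 196 = -588 - 196 = -784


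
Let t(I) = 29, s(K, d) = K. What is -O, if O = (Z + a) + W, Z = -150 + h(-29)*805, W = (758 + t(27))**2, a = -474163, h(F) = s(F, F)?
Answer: -121711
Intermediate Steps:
h(F) = F
W = 619369 (W = (758 + 29)**2 = 787**2 = 619369)
Z = -23495 (Z = -150 - 29*805 = -150 - 23345 = -23495)
O = 121711 (O = (-23495 - 474163) + 619369 = -497658 + 619369 = 121711)
-O = -1*121711 = -121711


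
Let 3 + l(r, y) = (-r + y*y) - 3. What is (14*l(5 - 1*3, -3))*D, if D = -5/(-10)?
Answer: 7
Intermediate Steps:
D = 1/2 (D = -5*(-1/10) = 1/2 ≈ 0.50000)
l(r, y) = -6 + y**2 - r (l(r, y) = -3 + ((-r + y*y) - 3) = -3 + ((-r + y**2) - 3) = -3 + ((y**2 - r) - 3) = -3 + (-3 + y**2 - r) = -6 + y**2 - r)
(14*l(5 - 1*3, -3))*D = (14*(-6 + (-3)**2 - (5 - 1*3)))*(1/2) = (14*(-6 + 9 - (5 - 3)))*(1/2) = (14*(-6 + 9 - 1*2))*(1/2) = (14*(-6 + 9 - 2))*(1/2) = (14*1)*(1/2) = 14*(1/2) = 7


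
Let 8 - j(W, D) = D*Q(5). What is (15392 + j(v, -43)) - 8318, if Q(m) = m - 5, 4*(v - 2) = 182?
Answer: 7082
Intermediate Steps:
v = 95/2 (v = 2 + (1/4)*182 = 2 + 91/2 = 95/2 ≈ 47.500)
Q(m) = -5 + m
j(W, D) = 8 (j(W, D) = 8 - D*(-5 + 5) = 8 - D*0 = 8 - 1*0 = 8 + 0 = 8)
(15392 + j(v, -43)) - 8318 = (15392 + 8) - 8318 = 15400 - 8318 = 7082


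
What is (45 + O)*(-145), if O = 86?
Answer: -18995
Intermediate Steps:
(45 + O)*(-145) = (45 + 86)*(-145) = 131*(-145) = -18995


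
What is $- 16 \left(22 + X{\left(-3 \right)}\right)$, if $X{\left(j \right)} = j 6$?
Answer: $-64$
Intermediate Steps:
$X{\left(j \right)} = 6 j$
$- 16 \left(22 + X{\left(-3 \right)}\right) = - 16 \left(22 + 6 \left(-3\right)\right) = - 16 \left(22 - 18\right) = \left(-16\right) 4 = -64$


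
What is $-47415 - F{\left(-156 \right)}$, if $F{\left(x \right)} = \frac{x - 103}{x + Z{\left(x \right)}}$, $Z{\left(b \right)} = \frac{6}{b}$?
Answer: $- \frac{192369389}{4057} \approx -47417.0$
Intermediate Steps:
$F{\left(x \right)} = \frac{-103 + x}{x + \frac{6}{x}}$ ($F{\left(x \right)} = \frac{x - 103}{x + \frac{6}{x}} = \frac{-103 + x}{x + \frac{6}{x}}$)
$-47415 - F{\left(-156 \right)} = -47415 - - \frac{156 \left(-103 - 156\right)}{6 + \left(-156\right)^{2}} = -47415 - \left(-156\right) \frac{1}{6 + 24336} \left(-259\right) = -47415 - \left(-156\right) \frac{1}{24342} \left(-259\right) = -47415 - \frac{6734}{4057} = - \frac{192369389}{4057}$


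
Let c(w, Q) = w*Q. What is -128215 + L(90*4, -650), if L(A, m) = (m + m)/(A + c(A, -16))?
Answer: -6923597/54 ≈ -1.2821e+5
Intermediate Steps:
c(w, Q) = Q*w
L(A, m) = -2*m/(15*A) (L(A, m) = (m + m)/(A - 16*A) = (2*m)/((-15*A)) = (2*m)*(-1/(15*A)) = -2*m/(15*A))
-128215 + L(90*4, -650) = -128215 - 2/15*(-650)/90*4 = -128215 - 2/15*(-650)/360 = -128215 - 2/15*(-650)*1/360 = -128215 + 13/54 = -6923597/54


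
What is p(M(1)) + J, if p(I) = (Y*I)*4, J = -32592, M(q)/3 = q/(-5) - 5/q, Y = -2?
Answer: -162336/5 ≈ -32467.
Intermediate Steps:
M(q) = -15/q - 3*q/5 (M(q) = 3*(q/(-5) - 5/q) = 3*(q*(-⅕) - 5/q) = 3*(-q/5 - 5/q) = 3*(-5/q - q/5) = -15/q - 3*q/5)
p(I) = -8*I (p(I) = -2*I*4 = -8*I)
p(M(1)) + J = -8*(-15/1 - ⅗*1) - 32592 = -8*(-15*1 - ⅗) - 32592 = -8*(-15 - ⅗) - 32592 = -8*(-78/5) - 32592 = 624/5 - 32592 = -162336/5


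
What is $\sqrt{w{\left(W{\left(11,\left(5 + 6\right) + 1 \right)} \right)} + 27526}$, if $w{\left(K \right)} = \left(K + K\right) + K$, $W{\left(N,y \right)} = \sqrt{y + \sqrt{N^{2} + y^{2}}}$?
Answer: $\sqrt{27526 + 3 \sqrt{12 + \sqrt{265}}} \approx 165.96$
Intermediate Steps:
$w{\left(K \right)} = 3 K$ ($w{\left(K \right)} = 2 K + K = 3 K$)
$\sqrt{w{\left(W{\left(11,\left(5 + 6\right) + 1 \right)} \right)} + 27526} = \sqrt{3 \sqrt{\left(\left(5 + 6\right) + 1\right) + \sqrt{11^{2} + \left(\left(5 + 6\right) + 1\right)^{2}}} + 27526} = \sqrt{3 \sqrt{\left(11 + 1\right) + \sqrt{121 + \left(11 + 1\right)^{2}}} + 27526} = \sqrt{3 \sqrt{12 + \sqrt{121 + 12^{2}}} + 27526} = \sqrt{3 \sqrt{12 + \sqrt{121 + 144}} + 27526} = \sqrt{3 \sqrt{12 + \sqrt{265}} + 27526} = \sqrt{27526 + 3 \sqrt{12 + \sqrt{265}}}$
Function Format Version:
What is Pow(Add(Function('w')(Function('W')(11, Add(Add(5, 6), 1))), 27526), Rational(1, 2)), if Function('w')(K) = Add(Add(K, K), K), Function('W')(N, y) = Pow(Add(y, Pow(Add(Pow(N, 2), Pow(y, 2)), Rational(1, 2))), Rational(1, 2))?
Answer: Pow(Add(27526, Mul(3, Pow(Add(12, Pow(265, Rational(1, 2))), Rational(1, 2)))), Rational(1, 2)) ≈ 165.96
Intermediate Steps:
Function('w')(K) = Mul(3, K) (Function('w')(K) = Add(Mul(2, K), K) = Mul(3, K))
Pow(Add(Function('w')(Function('W')(11, Add(Add(5, 6), 1))), 27526), Rational(1, 2)) = Pow(Add(Mul(3, Pow(Add(Add(Add(5, 6), 1), Pow(Add(Pow(11, 2), Pow(Add(Add(5, 6), 1), 2)), Rational(1, 2))), Rational(1, 2))), 27526), Rational(1, 2)) = Pow(Add(Mul(3, Pow(Add(Add(11, 1), Pow(Add(121, Pow(Add(11, 1), 2)), Rational(1, 2))), Rational(1, 2))), 27526), Rational(1, 2)) = Pow(Add(Mul(3, Pow(Add(12, Pow(Add(121, Pow(12, 2)), Rational(1, 2))), Rational(1, 2))), 27526), Rational(1, 2)) = Pow(Add(Mul(3, Pow(Add(12, Pow(Add(121, 144), Rational(1, 2))), Rational(1, 2))), 27526), Rational(1, 2)) = Pow(Add(Mul(3, Pow(Add(12, Pow(265, Rational(1, 2))), Rational(1, 2))), 27526), Rational(1, 2)) = Pow(Add(27526, Mul(3, Pow(Add(12, Pow(265, Rational(1, 2))), Rational(1, 2)))), Rational(1, 2))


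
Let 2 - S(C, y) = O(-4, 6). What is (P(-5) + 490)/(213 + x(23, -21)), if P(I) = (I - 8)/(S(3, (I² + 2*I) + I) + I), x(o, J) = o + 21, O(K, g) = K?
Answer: 477/257 ≈ 1.8560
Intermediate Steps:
x(o, J) = 21 + o
S(C, y) = 6 (S(C, y) = 2 - 1*(-4) = 2 + 4 = 6)
P(I) = (-8 + I)/(6 + I) (P(I) = (I - 8)/(6 + I) = (-8 + I)/(6 + I))
(P(-5) + 490)/(213 + x(23, -21)) = ((-8 - 5)/(6 - 5) + 490)/(213 + (21 + 23)) = (-13/1 + 490)/(213 + 44) = (1*(-13) + 490)/257 = (-13 + 490)*(1/257) = 477*(1/257) = 477/257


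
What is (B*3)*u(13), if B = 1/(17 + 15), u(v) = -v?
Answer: -39/32 ≈ -1.2188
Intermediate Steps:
B = 1/32 ≈ 0.031250
(B*3)*u(13) = ((1/32)*3)*(-1*13) = (3/32)*(-13) = -39/32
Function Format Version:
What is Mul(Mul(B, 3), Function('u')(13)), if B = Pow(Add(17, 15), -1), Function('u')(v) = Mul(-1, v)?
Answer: Rational(-39, 32) ≈ -1.2188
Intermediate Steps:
B = Rational(1, 32) (B = Pow(32, -1) = Rational(1, 32) ≈ 0.031250)
Mul(Mul(B, 3), Function('u')(13)) = Mul(Mul(Rational(1, 32), 3), Mul(-1, 13)) = Mul(Rational(3, 32), -13) = Rational(-39, 32)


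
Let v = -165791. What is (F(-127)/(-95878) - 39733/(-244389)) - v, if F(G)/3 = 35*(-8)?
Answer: 1942370281657028/11715764271 ≈ 1.6579e+5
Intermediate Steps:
F(G) = -840 (F(G) = 3*(35*(-8)) = 3*(-280) = -840)
(F(-127)/(-95878) - 39733/(-244389)) - v = (-840/(-95878) - 39733/(-244389)) - 1*(-165791) = (-840*(-1/95878) - 39733*(-1/244389)) + 165791 = (420/47939 + 39733/244389) + 165791 = 2007403667/11715764271 + 165791 = 1942370281657028/11715764271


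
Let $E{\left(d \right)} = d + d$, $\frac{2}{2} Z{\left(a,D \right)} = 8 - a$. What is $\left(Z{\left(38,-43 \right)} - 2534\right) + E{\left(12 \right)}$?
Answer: $-2540$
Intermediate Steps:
$Z{\left(a,D \right)} = 8 - a$
$E{\left(d \right)} = 2 d$
$\left(Z{\left(38,-43 \right)} - 2534\right) + E{\left(12 \right)} = \left(\left(8 - 38\right) - 2534\right) + 2 \cdot 12 = \left(\left(8 - 38\right) - 2534\right) + 24 = \left(-30 - 2534\right) + 24 = -2564 + 24 = -2540$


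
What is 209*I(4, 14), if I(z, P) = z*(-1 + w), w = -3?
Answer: -3344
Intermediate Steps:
I(z, P) = -4*z (I(z, P) = z*(-1 - 3) = z*(-4) = -4*z)
209*I(4, 14) = 209*(-4*4) = 209*(-16) = -3344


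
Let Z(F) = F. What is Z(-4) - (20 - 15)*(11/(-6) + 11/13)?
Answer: 73/78 ≈ 0.93590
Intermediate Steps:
Z(-4) - (20 - 15)*(11/(-6) + 11/13) = -4 - (20 - 15)*(11/(-6) + 11/13) = -4 - 5*(11*(-1/6) + 11*(1/13)) = -4 - 5*(-11/6 + 11/13) = -4 - 5*(-77)/78 = -4 - 1*(-385/78) = -4 + 385/78 = 73/78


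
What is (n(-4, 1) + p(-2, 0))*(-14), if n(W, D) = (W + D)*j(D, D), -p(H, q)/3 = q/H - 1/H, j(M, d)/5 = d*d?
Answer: 231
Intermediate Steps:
j(M, d) = 5*d**2 (j(M, d) = 5*(d*d) = 5*d**2)
p(H, q) = 3/H - 3*q/H (p(H, q) = -3*(q/H - 1/H) = -3*(-1/H + q/H) = 3/H - 3*q/H)
n(W, D) = 5*D**2*(D + W) (n(W, D) = (W + D)*(5*D**2) = (D + W)*(5*D**2) = 5*D**2*(D + W))
(n(-4, 1) + p(-2, 0))*(-14) = (5*1**2*(1 - 4) + 3*(1 - 1*0)/(-2))*(-14) = (5*1*(-3) + 3*(-1/2)*(1 + 0))*(-14) = (-15 + 3*(-1/2)*1)*(-14) = (-15 - 3/2)*(-14) = -33/2*(-14) = 231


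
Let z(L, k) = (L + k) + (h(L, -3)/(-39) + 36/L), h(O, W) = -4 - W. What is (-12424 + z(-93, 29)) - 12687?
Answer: -30437012/1209 ≈ -25175.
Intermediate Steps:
z(L, k) = 1/39 + L + k + 36/L (z(L, k) = (L + k) + ((-4 - 1*(-3))/(-39) + 36/L) = (L + k) + ((-4 + 3)*(-1/39) + 36/L) = (L + k) + (-1*(-1/39) + 36/L) = (L + k) + (1/39 + 36/L) = 1/39 + L + k + 36/L)
(-12424 + z(-93, 29)) - 12687 = (-12424 + (1/39 - 93 + 29 + 36/(-93))) - 12687 = (-12424 + (1/39 - 93 + 29 + 36*(-1/93))) - 12687 = (-12424 + (1/39 - 93 + 29 - 12/31)) - 12687 = (-12424 - 77813/1209) - 12687 = -15098429/1209 - 12687 = -30437012/1209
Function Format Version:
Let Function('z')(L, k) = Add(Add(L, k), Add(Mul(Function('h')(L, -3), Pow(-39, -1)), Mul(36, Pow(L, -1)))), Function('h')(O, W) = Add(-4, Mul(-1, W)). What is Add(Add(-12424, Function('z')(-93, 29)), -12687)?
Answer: Rational(-30437012, 1209) ≈ -25175.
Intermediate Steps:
Function('z')(L, k) = Add(Rational(1, 39), L, k, Mul(36, Pow(L, -1))) (Function('z')(L, k) = Add(Add(L, k), Add(Mul(Add(-4, Mul(-1, -3)), Pow(-39, -1)), Mul(36, Pow(L, -1)))) = Add(Add(L, k), Add(Mul(Add(-4, 3), Rational(-1, 39)), Mul(36, Pow(L, -1)))) = Add(Add(L, k), Add(Mul(-1, Rational(-1, 39)), Mul(36, Pow(L, -1)))) = Add(Add(L, k), Add(Rational(1, 39), Mul(36, Pow(L, -1)))) = Add(Rational(1, 39), L, k, Mul(36, Pow(L, -1))))
Add(Add(-12424, Function('z')(-93, 29)), -12687) = Add(Add(-12424, Add(Rational(1, 39), -93, 29, Mul(36, Pow(-93, -1)))), -12687) = Add(Add(-12424, Add(Rational(1, 39), -93, 29, Mul(36, Rational(-1, 93)))), -12687) = Add(Add(-12424, Add(Rational(1, 39), -93, 29, Rational(-12, 31))), -12687) = Add(Add(-12424, Rational(-77813, 1209)), -12687) = Add(Rational(-15098429, 1209), -12687) = Rational(-30437012, 1209)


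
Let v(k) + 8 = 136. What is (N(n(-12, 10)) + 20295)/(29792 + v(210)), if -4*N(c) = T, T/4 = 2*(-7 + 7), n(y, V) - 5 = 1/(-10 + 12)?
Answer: 369/544 ≈ 0.67831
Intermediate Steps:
n(y, V) = 11/2 (n(y, V) = 5 + 1/(-10 + 12) = 5 + 1/2 = 5 + ½ = 11/2)
T = 0 (T = 4*(2*(-7 + 7)) = 4*(2*0) = 4*0 = 0)
v(k) = 128 (v(k) = -8 + 136 = 128)
N(c) = 0 (N(c) = -¼*0 = 0)
(N(n(-12, 10)) + 20295)/(29792 + v(210)) = (0 + 20295)/(29792 + 128) = 20295/29920 = 20295*(1/29920) = 369/544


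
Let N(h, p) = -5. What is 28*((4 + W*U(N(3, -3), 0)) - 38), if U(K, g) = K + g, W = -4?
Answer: -392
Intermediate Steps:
28*((4 + W*U(N(3, -3), 0)) - 38) = 28*((4 - 4*(-5 + 0)) - 38) = 28*((4 - 4*(-5)) - 38) = 28*((4 + 20) - 38) = 28*(24 - 38) = 28*(-14) = -392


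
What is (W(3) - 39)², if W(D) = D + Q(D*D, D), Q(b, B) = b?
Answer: 729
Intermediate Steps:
W(D) = D + D² (W(D) = D + D*D = D + D²)
(W(3) - 39)² = (3*(1 + 3) - 39)² = (3*4 - 39)² = (12 - 39)² = (-27)² = 729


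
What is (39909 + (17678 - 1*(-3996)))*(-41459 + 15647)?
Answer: -1589580396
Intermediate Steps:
(39909 + (17678 - 1*(-3996)))*(-41459 + 15647) = (39909 + (17678 + 3996))*(-25812) = (39909 + 21674)*(-25812) = 61583*(-25812) = -1589580396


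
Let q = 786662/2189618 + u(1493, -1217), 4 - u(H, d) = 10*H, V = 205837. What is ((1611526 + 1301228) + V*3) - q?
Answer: 3881306620188/1094809 ≈ 3.5452e+6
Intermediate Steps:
u(H, d) = 4 - 10*H
q = -16340725803/1094809 (q = 786662/2189618 + (4 - 10*1493) = 786662*(1/2189618) + (4 - 14930) = 393331/1094809 - 14926 = -16340725803/1094809 ≈ -14926.)
((1611526 + 1301228) + V*3) - q = ((1611526 + 1301228) + 205837*3) - 1*(-16340725803/1094809) = (2912754 + 617511) + 16340725803/1094809 = 3530265 + 16340725803/1094809 = 3881306620188/1094809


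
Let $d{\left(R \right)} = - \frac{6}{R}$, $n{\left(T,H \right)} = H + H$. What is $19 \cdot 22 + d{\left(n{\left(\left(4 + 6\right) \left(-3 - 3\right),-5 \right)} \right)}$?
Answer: $\frac{2093}{5} \approx 418.6$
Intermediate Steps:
$n{\left(T,H \right)} = 2 H$
$19 \cdot 22 + d{\left(n{\left(\left(4 + 6\right) \left(-3 - 3\right),-5 \right)} \right)} = 19 \cdot 22 - \frac{6}{2 \left(-5\right)} = 418 - \frac{6}{-10} = 418 - - \frac{3}{5} = 418 + \frac{3}{5} = \frac{2093}{5}$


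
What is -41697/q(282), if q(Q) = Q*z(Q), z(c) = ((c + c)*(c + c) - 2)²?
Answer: -13899/9511276526584 ≈ -1.4613e-9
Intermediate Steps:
z(c) = (-2 + 4*c²)² (z(c) = ((2*c)*(2*c) - 2)² = (4*c² - 2)² = (-2 + 4*c²)²)
q(Q) = 4*Q*(-1 + 2*Q²)² (q(Q) = Q*(4*(-1 + 2*Q²)²) = 4*Q*(-1 + 2*Q²)²)
-41697/q(282) = -41697*1/(1128*(-1 + 2*282²)²) = -41697*1/(1128*(-1 + 2*79524)²) = -41697*1/(1128*(-1 + 159048)²) = -41697/(4*282*159047²) = -41697/(4*282*25295948209) = -41697/28533829579752 = -41697*1/28533829579752 = -13899/9511276526584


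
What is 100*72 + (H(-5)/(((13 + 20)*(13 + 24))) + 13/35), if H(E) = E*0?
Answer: 252013/35 ≈ 7200.4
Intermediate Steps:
H(E) = 0
100*72 + (H(-5)/(((13 + 20)*(13 + 24))) + 13/35) = 100*72 + (0/(((13 + 20)*(13 + 24))) + 13/35) = 7200 + (0/((33*37)) + 13*(1/35)) = 7200 + (0/1221 + 13/35) = 7200 + (0*(1/1221) + 13/35) = 7200 + (0 + 13/35) = 7200 + 13/35 = 252013/35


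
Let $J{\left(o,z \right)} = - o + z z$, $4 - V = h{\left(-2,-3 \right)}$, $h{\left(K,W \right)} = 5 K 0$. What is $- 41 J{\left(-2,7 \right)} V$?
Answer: $-8364$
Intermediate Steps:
$h{\left(K,W \right)} = 0$
$V = 4$ ($V = 4 - 0 = 4 + 0 = 4$)
$J{\left(o,z \right)} = z^{2} - o$ ($J{\left(o,z \right)} = - o + z^{2} = z^{2} - o$)
$- 41 J{\left(-2,7 \right)} V = - 41 \left(7^{2} - -2\right) 4 = - 41 \left(49 + 2\right) 4 = \left(-41\right) 51 \cdot 4 = \left(-2091\right) 4 = -8364$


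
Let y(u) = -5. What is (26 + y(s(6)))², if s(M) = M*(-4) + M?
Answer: 441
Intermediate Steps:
s(M) = -3*M (s(M) = -4*M + M = -3*M)
(26 + y(s(6)))² = (26 - 5)² = 21² = 441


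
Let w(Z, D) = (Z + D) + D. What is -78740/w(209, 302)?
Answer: -78740/813 ≈ -96.851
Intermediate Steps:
w(Z, D) = Z + 2*D (w(Z, D) = (D + Z) + D = Z + 2*D)
-78740/w(209, 302) = -78740/(209 + 2*302) = -78740/(209 + 604) = -78740/813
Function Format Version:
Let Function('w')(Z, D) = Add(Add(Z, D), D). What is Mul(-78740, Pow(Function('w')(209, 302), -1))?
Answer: Rational(-78740, 813) ≈ -96.851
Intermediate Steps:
Function('w')(Z, D) = Add(Z, Mul(2, D)) (Function('w')(Z, D) = Add(Add(D, Z), D) = Add(Z, Mul(2, D)))
Mul(-78740, Pow(Function('w')(209, 302), -1)) = Mul(-78740, Pow(Add(209, Mul(2, 302)), -1)) = Mul(-78740, Pow(Add(209, 604), -1)) = Mul(-78740, Pow(813, -1)) = Mul(-78740, Rational(1, 813)) = Rational(-78740, 813)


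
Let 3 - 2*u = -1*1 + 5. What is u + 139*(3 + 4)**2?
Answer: 13621/2 ≈ 6810.5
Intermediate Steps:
u = -1/2 (u = 3/2 - (-1*1 + 5)/2 = 3/2 - (-1 + 5)/2 = 3/2 - 1/2*4 = 3/2 - 2 = -1/2 ≈ -0.50000)
u + 139*(3 + 4)**2 = -1/2 + 139*(3 + 4)**2 = -1/2 + 139*7**2 = -1/2 + 139*49 = -1/2 + 6811 = 13621/2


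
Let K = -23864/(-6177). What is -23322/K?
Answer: -72029997/11932 ≈ -6036.7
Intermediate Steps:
K = 23864/6177 (K = -23864*(-1/6177) = 23864/6177 ≈ 3.8634)
-23322/K = -23322/23864/6177 = -23322*6177/23864 = -72029997/11932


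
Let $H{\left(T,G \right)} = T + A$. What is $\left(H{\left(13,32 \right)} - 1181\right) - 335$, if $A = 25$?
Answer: $-1478$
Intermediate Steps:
$H{\left(T,G \right)} = 25 + T$ ($H{\left(T,G \right)} = T + 25 = 25 + T$)
$\left(H{\left(13,32 \right)} - 1181\right) - 335 = \left(\left(25 + 13\right) - 1181\right) - 335 = \left(38 - 1181\right) - 335 = -1143 - 335 = -1478$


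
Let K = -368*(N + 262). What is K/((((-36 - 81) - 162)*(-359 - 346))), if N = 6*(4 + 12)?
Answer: -131744/196695 ≈ -0.66979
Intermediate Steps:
N = 96 (N = 6*16 = 96)
K = -131744 (K = -368*(96 + 262) = -368*358 = -131744)
K/((((-36 - 81) - 162)*(-359 - 346))) = -131744*1/((-359 - 346)*((-36 - 81) - 162)) = -131744*(-1/(705*(-117 - 162))) = -131744/((-279*(-705))) = -131744/196695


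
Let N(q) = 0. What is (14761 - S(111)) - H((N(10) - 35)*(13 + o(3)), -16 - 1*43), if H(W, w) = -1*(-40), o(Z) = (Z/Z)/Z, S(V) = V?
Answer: 14610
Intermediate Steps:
o(Z) = 1/Z
H(W, w) = 40
(14761 - S(111)) - H((N(10) - 35)*(13 + o(3)), -16 - 1*43) = (14761 - 1*111) - 1*40 = (14761 - 111) - 40 = 14650 - 40 = 14610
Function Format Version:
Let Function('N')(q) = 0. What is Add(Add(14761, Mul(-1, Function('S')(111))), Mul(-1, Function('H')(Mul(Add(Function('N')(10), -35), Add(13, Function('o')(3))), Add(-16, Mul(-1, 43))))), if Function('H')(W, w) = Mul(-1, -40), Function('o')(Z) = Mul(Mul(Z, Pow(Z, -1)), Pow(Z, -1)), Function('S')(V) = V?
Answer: 14610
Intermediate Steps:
Function('o')(Z) = Pow(Z, -1) (Function('o')(Z) = Mul(1, Pow(Z, -1)) = Pow(Z, -1))
Function('H')(W, w) = 40
Add(Add(14761, Mul(-1, Function('S')(111))), Mul(-1, Function('H')(Mul(Add(Function('N')(10), -35), Add(13, Function('o')(3))), Add(-16, Mul(-1, 43))))) = Add(Add(14761, Mul(-1, 111)), Mul(-1, 40)) = Add(Add(14761, -111), -40) = Add(14650, -40) = 14610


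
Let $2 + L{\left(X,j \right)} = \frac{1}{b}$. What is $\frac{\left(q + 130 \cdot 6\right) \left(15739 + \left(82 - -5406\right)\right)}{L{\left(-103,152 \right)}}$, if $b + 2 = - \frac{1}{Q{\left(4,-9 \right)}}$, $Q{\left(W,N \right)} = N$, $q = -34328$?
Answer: $\frac{12106097732}{43} \approx 2.8154 \cdot 10^{8}$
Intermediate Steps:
$b = - \frac{17}{9}$ ($b = -2 - \frac{1}{-9} = -2 - - \frac{1}{9} = -2 + \frac{1}{9} = - \frac{17}{9} \approx -1.8889$)
$L{\left(X,j \right)} = - \frac{43}{17}$ ($L{\left(X,j \right)} = -2 + \frac{1}{- \frac{17}{9}} = -2 - \frac{9}{17} = - \frac{43}{17}$)
$\frac{\left(q + 130 \cdot 6\right) \left(15739 + \left(82 - -5406\right)\right)}{L{\left(-103,152 \right)}} = \frac{\left(-34328 + 130 \cdot 6\right) \left(15739 + \left(82 - -5406\right)\right)}{- \frac{43}{17}} = \left(-34328 + 780\right) \left(15739 + \left(82 + 5406\right)\right) \left(- \frac{17}{43}\right) = - 33548 \left(15739 + 5488\right) \left(- \frac{17}{43}\right) = \left(-33548\right) 21227 \left(- \frac{17}{43}\right) = \left(-712123396\right) \left(- \frac{17}{43}\right) = \frac{12106097732}{43}$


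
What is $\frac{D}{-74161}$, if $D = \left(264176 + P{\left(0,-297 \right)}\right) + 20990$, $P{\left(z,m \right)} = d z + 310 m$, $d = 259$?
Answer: $- \frac{193096}{74161} \approx -2.6037$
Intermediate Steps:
$P{\left(z,m \right)} = 259 z + 310 m$
$D = 193096$ ($D = \left(264176 + \left(259 \cdot 0 + 310 \left(-297\right)\right)\right) + 20990 = \left(264176 + \left(0 - 92070\right)\right) + 20990 = \left(264176 - 92070\right) + 20990 = 172106 + 20990 = 193096$)
$\frac{D}{-74161} = \frac{193096}{-74161} = 193096 \left(- \frac{1}{74161}\right) = - \frac{193096}{74161}$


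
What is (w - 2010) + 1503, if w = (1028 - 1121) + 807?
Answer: 207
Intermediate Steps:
w = 714 (w = -93 + 807 = 714)
(w - 2010) + 1503 = (714 - 2010) + 1503 = -1296 + 1503 = 207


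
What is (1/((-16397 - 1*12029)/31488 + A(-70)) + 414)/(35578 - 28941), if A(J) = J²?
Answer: 31932409962/511921015519 ≈ 0.062378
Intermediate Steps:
(1/((-16397 - 1*12029)/31488 + A(-70)) + 414)/(35578 - 28941) = (1/((-16397 - 1*12029)/31488 + (-70)²) + 414)/(35578 - 28941) = (1/((-16397 - 12029)*(1/31488) + 4900) + 414)/6637 = (1/(-28426*1/31488 + 4900) + 414)*(1/6637) = (1/(-14213/15744 + 4900) + 414)*(1/6637) = (1/(77131387/15744) + 414)*(1/6637) = (15744/77131387 + 414)*(1/6637) = (31932409962/77131387)*(1/6637) = 31932409962/511921015519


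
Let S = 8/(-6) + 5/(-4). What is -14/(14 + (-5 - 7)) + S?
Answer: -115/12 ≈ -9.5833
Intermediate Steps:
S = -31/12 (S = 8*(-⅙) + 5*(-¼) = -4/3 - 5/4 = -31/12 ≈ -2.5833)
-14/(14 + (-5 - 7)) + S = -14/(14 + (-5 - 7)) - 31/12 = -14/(14 - 12) - 31/12 = -14/2 - 31/12 = -14*½ - 31/12 = -7 - 31/12 = -115/12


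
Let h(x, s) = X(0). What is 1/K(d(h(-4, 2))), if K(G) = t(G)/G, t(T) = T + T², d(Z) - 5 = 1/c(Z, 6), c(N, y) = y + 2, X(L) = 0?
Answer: 8/49 ≈ 0.16327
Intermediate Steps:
h(x, s) = 0
c(N, y) = 2 + y
d(Z) = 41/8 (d(Z) = 5 + 1/(2 + 6) = 5 + 1/8 = 5 + ⅛ = 41/8)
K(G) = 1 + G (K(G) = (G*(1 + G))/G = 1 + G)
1/K(d(h(-4, 2))) = 1/(1 + 41/8) = 1/(49/8) = 8/49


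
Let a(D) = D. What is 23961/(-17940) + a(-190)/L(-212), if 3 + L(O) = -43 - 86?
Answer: 20479/197340 ≈ 0.10378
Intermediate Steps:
L(O) = -132 (L(O) = -3 + (-43 - 86) = -3 - 129 = -132)
23961/(-17940) + a(-190)/L(-212) = 23961/(-17940) - 190/(-132) = 23961*(-1/17940) - 190*(-1/132) = -7987/5980 + 95/66 = 20479/197340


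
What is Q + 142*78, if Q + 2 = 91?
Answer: 11165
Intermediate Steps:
Q = 89 (Q = -2 + 91 = 89)
Q + 142*78 = 89 + 142*78 = 89 + 11076 = 11165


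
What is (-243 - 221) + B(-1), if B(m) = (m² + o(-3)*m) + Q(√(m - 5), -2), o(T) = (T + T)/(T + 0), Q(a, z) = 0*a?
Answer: -465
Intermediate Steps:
Q(a, z) = 0
o(T) = 2 (o(T) = (2*T)/T = 2)
B(m) = m² + 2*m (B(m) = (m² + 2*m) + 0 = m² + 2*m)
(-243 - 221) + B(-1) = (-243 - 221) - (2 - 1) = -464 - 1*1 = -464 - 1 = -465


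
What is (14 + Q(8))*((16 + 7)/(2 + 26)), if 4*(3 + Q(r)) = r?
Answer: 299/28 ≈ 10.679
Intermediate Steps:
Q(r) = -3 + r/4
(14 + Q(8))*((16 + 7)/(2 + 26)) = (14 + (-3 + (1/4)*8))*((16 + 7)/(2 + 26)) = (14 + (-3 + 2))*(23/28) = (14 - 1)*(23*(1/28)) = 13*(23/28) = 299/28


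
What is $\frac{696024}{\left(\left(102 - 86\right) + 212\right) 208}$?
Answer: $\frac{29001}{1976} \approx 14.677$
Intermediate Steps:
$\frac{696024}{\left(\left(102 - 86\right) + 212\right) 208} = \frac{696024}{\left(16 + 212\right) 208} = \frac{696024}{228 \cdot 208} = \frac{696024}{47424} = 696024 \cdot \frac{1}{47424} = \frac{29001}{1976}$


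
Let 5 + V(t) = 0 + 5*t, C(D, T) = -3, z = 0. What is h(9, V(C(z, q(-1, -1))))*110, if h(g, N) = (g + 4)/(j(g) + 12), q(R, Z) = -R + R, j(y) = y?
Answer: 1430/21 ≈ 68.095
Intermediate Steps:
q(R, Z) = 0
V(t) = -5 + 5*t (V(t) = -5 + (0 + 5*t) = -5 + 5*t)
h(g, N) = (4 + g)/(12 + g) (h(g, N) = (g + 4)/(g + 12) = (4 + g)/(12 + g))
h(9, V(C(z, q(-1, -1))))*110 = ((4 + 9)/(12 + 9))*110 = (13/21)*110 = 1430/21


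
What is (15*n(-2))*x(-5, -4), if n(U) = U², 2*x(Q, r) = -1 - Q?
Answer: 120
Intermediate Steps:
x(Q, r) = -½ - Q/2 (x(Q, r) = (-1 - Q)/2 = -½ - Q/2)
(15*n(-2))*x(-5, -4) = (15*(-2)²)*(-½ - ½*(-5)) = (15*4)*(-½ + 5/2) = 60*2 = 120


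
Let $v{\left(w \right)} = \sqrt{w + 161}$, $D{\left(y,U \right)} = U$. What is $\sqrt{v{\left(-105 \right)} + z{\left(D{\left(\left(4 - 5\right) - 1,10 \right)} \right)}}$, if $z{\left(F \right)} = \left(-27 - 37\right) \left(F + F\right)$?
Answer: $\sqrt{-1280 + 2 \sqrt{14}} \approx 35.672 i$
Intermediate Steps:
$v{\left(w \right)} = \sqrt{161 + w}$
$z{\left(F \right)} = - 128 F$ ($z{\left(F \right)} = - 64 \cdot 2 F = - 128 F$)
$\sqrt{v{\left(-105 \right)} + z{\left(D{\left(\left(4 - 5\right) - 1,10 \right)} \right)}} = \sqrt{\sqrt{161 - 105} - 1280} = \sqrt{\sqrt{56} - 1280} = \sqrt{2 \sqrt{14} - 1280} = \sqrt{-1280 + 2 \sqrt{14}}$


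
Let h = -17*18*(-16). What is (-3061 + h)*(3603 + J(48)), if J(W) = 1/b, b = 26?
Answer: 171900965/26 ≈ 6.6116e+6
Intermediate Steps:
J(W) = 1/26
h = 4896 (h = -306*(-16) = 4896)
(-3061 + h)*(3603 + J(48)) = (-3061 + 4896)*(3603 + 1/26) = 1835*(93679/26) = 171900965/26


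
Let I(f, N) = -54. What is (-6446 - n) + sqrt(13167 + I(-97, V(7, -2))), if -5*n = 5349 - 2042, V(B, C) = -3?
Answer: -28923/5 + 3*sqrt(1457) ≈ -5670.1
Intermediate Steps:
n = -3307/5 (n = -(5349 - 2042)/5 = -1/5*3307 = -3307/5 ≈ -661.40)
(-6446 - n) + sqrt(13167 + I(-97, V(7, -2))) = (-6446 - 1*(-3307/5)) + sqrt(13167 - 54) = (-6446 + 3307/5) + sqrt(13113) = -28923/5 + 3*sqrt(1457)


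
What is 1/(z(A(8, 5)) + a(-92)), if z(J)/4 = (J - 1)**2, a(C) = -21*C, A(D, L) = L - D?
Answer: 1/1996 ≈ 0.00050100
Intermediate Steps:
z(J) = 4*(-1 + J)**2 (z(J) = 4*(J - 1)**2 = 4*(-1 + J)**2)
1/(z(A(8, 5)) + a(-92)) = 1/(4*(-1 + (5 - 1*8))**2 - 21*(-92)) = 1/(4*(-1 + (5 - 8))**2 + 1932) = 1/(4*(-1 - 3)**2 + 1932) = 1/(4*(-4)**2 + 1932) = 1/(4*16 + 1932) = 1/(64 + 1932) = 1/1996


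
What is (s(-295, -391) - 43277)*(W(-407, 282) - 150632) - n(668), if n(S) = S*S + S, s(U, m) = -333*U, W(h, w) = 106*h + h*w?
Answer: -16957627876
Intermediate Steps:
n(S) = S + S² (n(S) = S² + S = S + S²)
(s(-295, -391) - 43277)*(W(-407, 282) - 150632) - n(668) = (-333*(-295) - 43277)*(-407*(106 + 282) - 150632) - 668*(1 + 668) = (98235 - 43277)*(-407*388 - 150632) - 668*669 = 54958*(-157916 - 150632) - 1*446892 = 54958*(-308548) - 446892 = -16957180984 - 446892 = -16957627876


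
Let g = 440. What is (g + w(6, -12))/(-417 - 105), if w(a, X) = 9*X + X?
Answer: -160/261 ≈ -0.61303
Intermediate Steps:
w(a, X) = 10*X
(g + w(6, -12))/(-417 - 105) = (440 + 10*(-12))/(-417 - 105) = (440 - 120)/(-522) = 320*(-1/522) = -160/261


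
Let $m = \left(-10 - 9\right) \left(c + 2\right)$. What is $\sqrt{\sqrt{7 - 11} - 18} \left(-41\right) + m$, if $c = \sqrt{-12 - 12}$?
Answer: $-38 - 41 \sqrt{-18 + 2 i} - 38 i \sqrt{6} \approx -47.649 - 267.3 i$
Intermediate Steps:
$c = 2 i \sqrt{6}$ ($c = \sqrt{-24} = 2 i \sqrt{6} \approx 4.899 i$)
$m = -38 - 38 i \sqrt{6}$ ($m = \left(-10 - 9\right) \left(2 i \sqrt{6} + 2\right) = - 19 \left(2 + 2 i \sqrt{6}\right) = -38 - 38 i \sqrt{6} \approx -38.0 - 93.081 i$)
$\sqrt{\sqrt{7 - 11} - 18} \left(-41\right) + m = \sqrt{\sqrt{7 - 11} - 18} \left(-41\right) - \left(38 + 38 i \sqrt{6}\right) = \sqrt{\sqrt{-4} - 18} \left(-41\right) - \left(38 + 38 i \sqrt{6}\right) = \sqrt{2 i - 18} \left(-41\right) - \left(38 + 38 i \sqrt{6}\right) = \sqrt{-18 + 2 i} \left(-41\right) - \left(38 + 38 i \sqrt{6}\right) = - 41 \sqrt{-18 + 2 i} - \left(38 + 38 i \sqrt{6}\right) = -38 - 41 \sqrt{-18 + 2 i} - 38 i \sqrt{6}$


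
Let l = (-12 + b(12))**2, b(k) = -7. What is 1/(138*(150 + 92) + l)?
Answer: 1/33757 ≈ 2.9623e-5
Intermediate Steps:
l = 361 (l = (-12 - 7)**2 = (-19)**2 = 361)
1/(138*(150 + 92) + l) = 1/(138*(150 + 92) + 361) = 1/(138*242 + 361) = 1/(33396 + 361) = 1/33757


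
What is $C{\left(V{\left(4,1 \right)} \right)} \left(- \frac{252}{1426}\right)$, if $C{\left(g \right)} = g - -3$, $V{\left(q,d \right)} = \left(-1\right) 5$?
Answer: $\frac{252}{713} \approx 0.35344$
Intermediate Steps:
$V{\left(q,d \right)} = -5$
$C{\left(g \right)} = 3 + g$ ($C{\left(g \right)} = g + 3 = 3 + g$)
$C{\left(V{\left(4,1 \right)} \right)} \left(- \frac{252}{1426}\right) = \left(3 - 5\right) \left(- \frac{252}{1426}\right) = - 2 \left(\left(-252\right) \frac{1}{1426}\right) = \left(-2\right) \left(- \frac{126}{713}\right) = \frac{252}{713}$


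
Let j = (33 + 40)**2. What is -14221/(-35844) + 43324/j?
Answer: 1628689165/191012676 ≈ 8.5266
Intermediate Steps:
j = 5329 (j = 73**2 = 5329)
-14221/(-35844) + 43324/j = -14221/(-35844) + 43324/5329 = -14221*(-1/35844) + 43324*(1/5329) = 14221/35844 + 43324/5329 = 1628689165/191012676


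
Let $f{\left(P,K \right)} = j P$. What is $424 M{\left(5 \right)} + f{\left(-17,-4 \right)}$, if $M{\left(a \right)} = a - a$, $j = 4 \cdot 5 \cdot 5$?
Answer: $-1700$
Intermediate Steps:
$j = 100$ ($j = 20 \cdot 5 = 100$)
$f{\left(P,K \right)} = 100 P$
$M{\left(a \right)} = 0$
$424 M{\left(5 \right)} + f{\left(-17,-4 \right)} = 424 \cdot 0 + 100 \left(-17\right) = 0 - 1700 = -1700$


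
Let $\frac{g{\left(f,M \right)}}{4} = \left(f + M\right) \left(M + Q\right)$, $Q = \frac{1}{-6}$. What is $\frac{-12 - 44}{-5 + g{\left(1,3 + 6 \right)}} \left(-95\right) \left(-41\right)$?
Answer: $- \frac{6888}{11} \approx -626.18$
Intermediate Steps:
$Q = - \frac{1}{6} \approx -0.16667$
$g{\left(f,M \right)} = 4 \left(- \frac{1}{6} + M\right) \left(M + f\right)$ ($g{\left(f,M \right)} = 4 \left(f + M\right) \left(M - \frac{1}{6}\right) = 4 \left(M + f\right) \left(- \frac{1}{6} + M\right) = 4 \left(- \frac{1}{6} + M\right) \left(M + f\right)$)
$\frac{-12 - 44}{-5 + g{\left(1,3 + 6 \right)}} \left(-95\right) \left(-41\right) = \frac{-12 - 44}{-5 - \left(\frac{2}{3} - 4 \left(3 + 6\right)^{2} + \frac{2 \left(3 + 6\right)}{3} - 4 \left(3 + 6\right) 1\right)} \left(-95\right) \left(-41\right) = - \frac{56}{-5 + \left(4 \cdot 9^{2} - 6 - \frac{2}{3} + 4 \cdot 9 \cdot 1\right)} \left(-95\right) \left(-41\right) = - \frac{56}{-5 + \left(4 \cdot 81 - 6 - \frac{2}{3} + 36\right)} \left(-95\right) \left(-41\right) = - \frac{56}{-5 + \left(324 - 6 - \frac{2}{3} + 36\right)} \left(-95\right) \left(-41\right) = - \frac{56}{-5 + \frac{1060}{3}} \left(-95\right) \left(-41\right) = - \frac{56}{\frac{1045}{3}} \left(-95\right) \left(-41\right) = \left(-56\right) \frac{3}{1045} \left(-95\right) \left(-41\right) = \left(- \frac{168}{1045}\right) \left(-95\right) \left(-41\right) = \frac{168}{11} \left(-41\right) = - \frac{6888}{11}$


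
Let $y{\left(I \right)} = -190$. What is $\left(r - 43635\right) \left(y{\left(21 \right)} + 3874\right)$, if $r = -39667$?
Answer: $-306884568$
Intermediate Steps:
$\left(r - 43635\right) \left(y{\left(21 \right)} + 3874\right) = \left(-39667 - 43635\right) \left(-190 + 3874\right) = \left(-83302\right) 3684 = -306884568$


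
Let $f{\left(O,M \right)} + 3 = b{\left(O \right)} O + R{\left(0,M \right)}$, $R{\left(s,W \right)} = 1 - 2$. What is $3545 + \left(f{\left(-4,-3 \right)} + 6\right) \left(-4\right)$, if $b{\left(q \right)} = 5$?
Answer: $3617$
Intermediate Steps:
$R{\left(s,W \right)} = -1$ ($R{\left(s,W \right)} = 1 - 2 = -1$)
$f{\left(O,M \right)} = -4 + 5 O$ ($f{\left(O,M \right)} = -3 + \left(5 O - 1\right) = -3 + \left(-1 + 5 O\right) = -4 + 5 O$)
$3545 + \left(f{\left(-4,-3 \right)} + 6\right) \left(-4\right) = 3545 + \left(\left(-4 + 5 \left(-4\right)\right) + 6\right) \left(-4\right) = 3545 + \left(\left(-4 - 20\right) + 6\right) \left(-4\right) = 3545 + \left(-24 + 6\right) \left(-4\right) = 3545 - -72 = 3545 + 72 = 3617$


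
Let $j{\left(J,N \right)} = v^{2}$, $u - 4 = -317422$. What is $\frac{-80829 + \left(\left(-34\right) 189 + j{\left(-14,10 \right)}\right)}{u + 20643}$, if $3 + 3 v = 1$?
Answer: $\frac{785291}{2670975} \approx 0.29401$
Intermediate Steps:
$u = -317418$ ($u = 4 - 317422 = -317418$)
$v = - \frac{2}{3}$ ($v = -1 + \frac{1}{3} \cdot 1 = -1 + \frac{1}{3} = - \frac{2}{3} \approx -0.66667$)
$j{\left(J,N \right)} = \frac{4}{9}$ ($j{\left(J,N \right)} = \left(- \frac{2}{3}\right)^{2} = \frac{4}{9}$)
$\frac{-80829 + \left(\left(-34\right) 189 + j{\left(-14,10 \right)}\right)}{u + 20643} = \frac{-80829 + \left(\left(-34\right) 189 + \frac{4}{9}\right)}{-317418 + 20643} = \frac{-80829 + \left(-6426 + \frac{4}{9}\right)}{-296775} = \left(-80829 - \frac{57830}{9}\right) \left(- \frac{1}{296775}\right) = \left(- \frac{785291}{9}\right) \left(- \frac{1}{296775}\right) = \frac{785291}{2670975}$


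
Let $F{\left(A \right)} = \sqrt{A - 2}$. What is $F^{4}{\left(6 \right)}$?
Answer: $16$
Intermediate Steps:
$F{\left(A \right)} = \sqrt{-2 + A}$
$F^{4}{\left(6 \right)} = \left(\sqrt{-2 + 6}\right)^{4} = \left(\sqrt{4}\right)^{4} = 2^{4} = 16$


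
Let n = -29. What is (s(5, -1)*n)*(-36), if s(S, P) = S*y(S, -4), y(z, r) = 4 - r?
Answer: 41760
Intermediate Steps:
s(S, P) = 8*S (s(S, P) = S*(4 - 1*(-4)) = S*(4 + 4) = S*8 = 8*S)
(s(5, -1)*n)*(-36) = ((8*5)*(-29))*(-36) = (40*(-29))*(-36) = -1160*(-36) = 41760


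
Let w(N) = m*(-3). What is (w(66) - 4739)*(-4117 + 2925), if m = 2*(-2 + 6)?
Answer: 5677496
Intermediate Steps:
m = 8 (m = 2*4 = 8)
w(N) = -24 (w(N) = 8*(-3) = -24)
(w(66) - 4739)*(-4117 + 2925) = (-24 - 4739)*(-4117 + 2925) = -4763*(-1192) = 5677496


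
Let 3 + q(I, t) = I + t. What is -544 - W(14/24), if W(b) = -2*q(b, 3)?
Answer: -3257/6 ≈ -542.83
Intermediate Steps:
q(I, t) = -3 + I + t (q(I, t) = -3 + (I + t) = -3 + I + t)
W(b) = -2*b (W(b) = -2*(-3 + b + 3) = -2*b)
-544 - W(14/24) = -544 - (-2)*14/24 = -544 - (-2)*14*(1/24) = -544 - (-2)*7/12 = -544 - 1*(-7/6) = -544 + 7/6 = -3257/6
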